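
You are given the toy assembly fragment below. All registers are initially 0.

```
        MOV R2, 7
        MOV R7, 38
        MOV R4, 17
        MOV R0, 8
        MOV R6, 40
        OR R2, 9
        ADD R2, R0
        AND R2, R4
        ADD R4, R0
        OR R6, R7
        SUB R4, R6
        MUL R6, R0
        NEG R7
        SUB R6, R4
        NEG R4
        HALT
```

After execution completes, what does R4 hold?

after MOV R2, 7: R2=7
after MOV R7, 38: R7=38
after MOV R4, 17: R4=17
after MOV R0, 8: R0=8
after MOV R6, 40: R6=40
after OR R2, 9: R2=7|9=15
after ADD R2, R0: R2=15+8=23
after AND R2, R4: R2=23&17=17
after ADD R4, R0: R4=17+8=25
after OR R6, R7: R6=40|38=46
after SUB R4, R6: R4=25-46=-21
after MUL R6, R0: R6=46*8=368
after NEG R7: R7=-(38)=-38
after SUB R6, R4: R6=368-(-21)=389
after NEG R4: R4=-(-21)=21
halt.

21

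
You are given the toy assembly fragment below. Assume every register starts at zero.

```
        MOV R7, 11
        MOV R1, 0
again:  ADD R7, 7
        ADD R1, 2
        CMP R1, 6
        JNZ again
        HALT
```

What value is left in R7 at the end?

after MOV R7, 11: R7=11
after MOV R1, 0: R1=0
after ADD R7, 7: R7=11+7=18
after ADD R1, 2: R1=0+2=2
CMP R1, 6  (cmp 2,6)
JNZ again: taken
after ADD R7, 7: R7=18+7=25
after ADD R1, 2: R1=2+2=4
CMP R1, 6  (cmp 4,6)
JNZ again: taken
after ADD R7, 7: R7=25+7=32
after ADD R1, 2: R1=4+2=6
CMP R1, 6  (cmp 6,6)
JNZ again: not taken
halt.

32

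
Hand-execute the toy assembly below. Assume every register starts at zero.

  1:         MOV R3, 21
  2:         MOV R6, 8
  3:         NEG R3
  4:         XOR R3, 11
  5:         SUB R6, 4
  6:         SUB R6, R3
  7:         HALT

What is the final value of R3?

MOV R3, 21 → R3=21
MOV R6, 8 → R6=8
NEG R3 → R3=-(21)=-21
XOR R3, 11 → R3=(-21)^11=-32
SUB R6, 4 → R6=8-4=4
SUB R6, R3 → R6=4-(-32)=36
halt.

-32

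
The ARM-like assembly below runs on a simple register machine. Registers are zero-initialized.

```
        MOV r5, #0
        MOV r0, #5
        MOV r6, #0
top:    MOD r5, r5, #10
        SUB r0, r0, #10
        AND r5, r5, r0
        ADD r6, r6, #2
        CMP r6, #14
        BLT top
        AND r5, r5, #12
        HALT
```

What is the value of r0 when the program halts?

-65

MOV r5, #0 → r5=0
MOV r0, #5 → r0=5
MOV r6, #0 → r6=0
MOD r5, r5, #10 → r5=0%10=0
SUB r0, r0, #10 → r0=5-10=-5
AND r5, r5, r0 → r5=0&(-5)=0
ADD r6, r6, #2 → r6=0+2=2
CMP r6, #14  (cmp 2,14)
BLT top: taken
MOD r5, r5, #10 → r5=0%10=0
SUB r0, r0, #10 → r0=(-5)-10=-15
AND r5, r5, r0 → r5=0&(-15)=0
ADD r6, r6, #2 → r6=2+2=4
CMP r6, #14  (cmp 4,14)
BLT top: taken
MOD r5, r5, #10 → r5=0%10=0
SUB r0, r0, #10 → r0=(-15)-10=-25
AND r5, r5, r0 → r5=0&(-25)=0
ADD r6, r6, #2 → r6=4+2=6
CMP r6, #14  (cmp 6,14)
BLT top: taken
MOD r5, r5, #10 → r5=0%10=0
SUB r0, r0, #10 → r0=(-25)-10=-35
AND r5, r5, r0 → r5=0&(-35)=0
ADD r6, r6, #2 → r6=6+2=8
CMP r6, #14  (cmp 8,14)
BLT top: taken
MOD r5, r5, #10 → r5=0%10=0
SUB r0, r0, #10 → r0=(-35)-10=-45
AND r5, r5, r0 → r5=0&(-45)=0
ADD r6, r6, #2 → r6=8+2=10
CMP r6, #14  (cmp 10,14)
BLT top: taken
MOD r5, r5, #10 → r5=0%10=0
SUB r0, r0, #10 → r0=(-45)-10=-55
AND r5, r5, r0 → r5=0&(-55)=0
ADD r6, r6, #2 → r6=10+2=12
CMP r6, #14  (cmp 12,14)
BLT top: taken
MOD r5, r5, #10 → r5=0%10=0
SUB r0, r0, #10 → r0=(-55)-10=-65
AND r5, r5, r0 → r5=0&(-65)=0
ADD r6, r6, #2 → r6=12+2=14
CMP r6, #14  (cmp 14,14)
BLT top: not taken
AND r5, r5, #12 → r5=0&12=0
halt.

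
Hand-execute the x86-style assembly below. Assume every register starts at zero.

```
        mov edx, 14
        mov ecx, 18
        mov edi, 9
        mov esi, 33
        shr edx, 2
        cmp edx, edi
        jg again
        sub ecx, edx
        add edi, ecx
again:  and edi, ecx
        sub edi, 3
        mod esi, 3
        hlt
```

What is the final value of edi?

5

after mov edx, 14: edx=14
after mov ecx, 18: ecx=18
after mov edi, 9: edi=9
after mov esi, 33: esi=33
after shr edx, 2: edx=14>>2=3
cmp edx, edi  (cmp 3,9)
jg again: not taken
after sub ecx, edx: ecx=18-3=15
after add edi, ecx: edi=9+15=24
after and edi, ecx: edi=24&15=8
after sub edi, 3: edi=8-3=5
after mod esi, 3: esi=33%3=0
halt.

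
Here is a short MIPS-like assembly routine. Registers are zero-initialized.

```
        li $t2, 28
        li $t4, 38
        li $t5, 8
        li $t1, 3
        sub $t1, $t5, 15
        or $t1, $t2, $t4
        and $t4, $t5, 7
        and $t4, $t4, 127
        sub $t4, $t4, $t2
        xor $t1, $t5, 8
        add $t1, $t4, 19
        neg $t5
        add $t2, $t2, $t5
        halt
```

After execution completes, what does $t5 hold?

-8

$t2=28
$t4=38
$t5=8
$t1=3
$t1=8-15=-7
$t1=28|38=62
$t4=8&7=0
$t4=0&127=0
$t4=0-28=-28
$t1=8^8=0
$t1=(-28)+19=-9
$t5=-(8)=-8
$t2=28+(-8)=20
halt.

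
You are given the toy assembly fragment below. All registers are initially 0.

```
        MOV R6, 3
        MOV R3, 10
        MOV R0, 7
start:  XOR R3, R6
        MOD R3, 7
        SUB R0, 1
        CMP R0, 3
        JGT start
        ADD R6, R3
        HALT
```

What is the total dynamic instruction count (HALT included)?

R6=3
R3=10
R0=7
R3=10^3=9
R3=9%7=2
R0=7-1=6
CMP R0, 3  (cmp 6,3)
JGT start: taken
R3=2^3=1
R3=1%7=1
R0=6-1=5
CMP R0, 3  (cmp 5,3)
JGT start: taken
R3=1^3=2
R3=2%7=2
R0=5-1=4
CMP R0, 3  (cmp 4,3)
JGT start: taken
R3=2^3=1
R3=1%7=1
R0=4-1=3
CMP R0, 3  (cmp 3,3)
JGT start: not taken
R6=3+1=4
halt.
Total executed instructions: 25.

25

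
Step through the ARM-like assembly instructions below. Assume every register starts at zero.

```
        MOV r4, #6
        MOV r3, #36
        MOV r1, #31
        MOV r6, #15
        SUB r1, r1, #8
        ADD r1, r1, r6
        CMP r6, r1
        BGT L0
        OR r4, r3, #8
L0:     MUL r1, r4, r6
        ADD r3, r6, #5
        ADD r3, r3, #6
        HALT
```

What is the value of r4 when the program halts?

44

r4=6
r3=36
r1=31
r6=15
r1=31-8=23
r1=23+15=38
CMP r6, r1  (cmp 15,38)
BGT L0: not taken
r4=36|8=44
r1=44*15=660
r3=15+5=20
r3=20+6=26
halt.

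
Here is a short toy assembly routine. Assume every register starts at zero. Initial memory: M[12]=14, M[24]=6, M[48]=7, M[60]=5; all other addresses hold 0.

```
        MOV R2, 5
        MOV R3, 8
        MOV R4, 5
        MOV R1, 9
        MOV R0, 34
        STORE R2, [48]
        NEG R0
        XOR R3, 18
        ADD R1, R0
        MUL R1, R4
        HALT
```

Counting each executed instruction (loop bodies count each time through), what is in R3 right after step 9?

26

after MOV R2, 5: R2=5
after MOV R3, 8: R3=8
after MOV R4, 5: R4=5
after MOV R1, 9: R1=9
after MOV R0, 34: R0=34
STORE R2, [48] → M[48]=5
after NEG R0: R0=-(34)=-34
after XOR R3, 18: R3=8^18=26
after ADD R1, R0: R1=9+(-34)=-25
After step 9: R3 = 26.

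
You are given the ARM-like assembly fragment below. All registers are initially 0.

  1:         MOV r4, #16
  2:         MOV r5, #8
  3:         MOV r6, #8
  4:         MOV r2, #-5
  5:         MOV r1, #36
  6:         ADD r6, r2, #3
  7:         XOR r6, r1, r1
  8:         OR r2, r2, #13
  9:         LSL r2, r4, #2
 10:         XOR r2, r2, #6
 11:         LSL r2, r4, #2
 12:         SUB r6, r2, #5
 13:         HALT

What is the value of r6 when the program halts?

59

r4=16
r5=8
r6=8
r2=-5
r1=36
r6=(-5)+3=-2
r6=36^36=0
r2=(-5)|13=-1
r2=16<<2=64
r2=64^6=70
r2=16<<2=64
r6=64-5=59
halt.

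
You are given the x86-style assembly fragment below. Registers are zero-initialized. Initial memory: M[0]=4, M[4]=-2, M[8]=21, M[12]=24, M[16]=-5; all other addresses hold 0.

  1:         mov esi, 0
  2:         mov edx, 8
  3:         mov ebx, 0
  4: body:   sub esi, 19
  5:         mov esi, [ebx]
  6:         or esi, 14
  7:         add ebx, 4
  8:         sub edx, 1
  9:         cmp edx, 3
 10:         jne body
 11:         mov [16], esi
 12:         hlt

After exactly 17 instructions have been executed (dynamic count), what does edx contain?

6

esi=0
edx=8
ebx=0
esi=0-19=-19
esi=M[0]=4
esi=4|14=14
ebx=0+4=4
edx=8-1=7
cmp edx, 3  (cmp 7,3)
jne body: taken
esi=14-19=-5
esi=M[4]=-2
esi=(-2)|14=-2
ebx=4+4=8
edx=7-1=6
cmp edx, 3  (cmp 6,3)
jne body: taken
After step 17: edx = 6.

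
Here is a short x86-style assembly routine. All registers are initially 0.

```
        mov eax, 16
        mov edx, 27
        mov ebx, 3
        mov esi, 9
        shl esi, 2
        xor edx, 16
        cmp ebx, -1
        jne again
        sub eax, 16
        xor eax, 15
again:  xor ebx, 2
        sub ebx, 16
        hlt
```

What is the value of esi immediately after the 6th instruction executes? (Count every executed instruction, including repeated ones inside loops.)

eax=16
edx=27
ebx=3
esi=9
esi=9<<2=36
edx=27^16=11
After step 6: esi = 36.

36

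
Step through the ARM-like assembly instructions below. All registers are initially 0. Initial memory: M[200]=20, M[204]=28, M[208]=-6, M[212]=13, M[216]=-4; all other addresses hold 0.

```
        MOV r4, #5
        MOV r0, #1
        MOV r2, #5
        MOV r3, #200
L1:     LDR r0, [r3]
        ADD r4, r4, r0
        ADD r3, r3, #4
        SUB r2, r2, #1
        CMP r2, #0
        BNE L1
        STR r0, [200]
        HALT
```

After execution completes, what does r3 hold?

220

MOV r4, #5 → r4=5
MOV r0, #1 → r0=1
MOV r2, #5 → r2=5
MOV r3, #200 → r3=200
LDR r0, [r3] → r0=M[200]=20
ADD r4, r4, r0 → r4=5+20=25
ADD r3, r3, #4 → r3=200+4=204
SUB r2, r2, #1 → r2=5-1=4
CMP r2, #0  (cmp 4,0)
BNE L1: taken
LDR r0, [r3] → r0=M[204]=28
ADD r4, r4, r0 → r4=25+28=53
ADD r3, r3, #4 → r3=204+4=208
SUB r2, r2, #1 → r2=4-1=3
CMP r2, #0  (cmp 3,0)
BNE L1: taken
LDR r0, [r3] → r0=M[208]=-6
ADD r4, r4, r0 → r4=53+(-6)=47
ADD r3, r3, #4 → r3=208+4=212
SUB r2, r2, #1 → r2=3-1=2
CMP r2, #0  (cmp 2,0)
BNE L1: taken
LDR r0, [r3] → r0=M[212]=13
ADD r4, r4, r0 → r4=47+13=60
ADD r3, r3, #4 → r3=212+4=216
SUB r2, r2, #1 → r2=2-1=1
CMP r2, #0  (cmp 1,0)
BNE L1: taken
LDR r0, [r3] → r0=M[216]=-4
ADD r4, r4, r0 → r4=60+(-4)=56
ADD r3, r3, #4 → r3=216+4=220
SUB r2, r2, #1 → r2=1-1=0
CMP r2, #0  (cmp 0,0)
BNE L1: not taken
STR r0, [200] → M[200]=-4
halt.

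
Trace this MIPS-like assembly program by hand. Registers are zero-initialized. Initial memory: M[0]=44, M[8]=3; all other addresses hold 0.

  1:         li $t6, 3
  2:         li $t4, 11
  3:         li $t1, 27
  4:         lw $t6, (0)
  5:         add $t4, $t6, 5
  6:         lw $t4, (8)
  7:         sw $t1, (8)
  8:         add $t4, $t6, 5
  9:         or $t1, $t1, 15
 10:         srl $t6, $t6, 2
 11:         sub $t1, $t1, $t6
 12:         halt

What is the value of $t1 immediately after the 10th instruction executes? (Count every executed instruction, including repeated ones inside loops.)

31

$t6=3
$t4=11
$t1=27
$t6=M[0]=44
$t4=44+5=49
$t4=M[8]=3
sw $t1, (8) → M[8]=27
$t4=44+5=49
$t1=27|15=31
$t6=44>>2=11
After step 10: $t1 = 31.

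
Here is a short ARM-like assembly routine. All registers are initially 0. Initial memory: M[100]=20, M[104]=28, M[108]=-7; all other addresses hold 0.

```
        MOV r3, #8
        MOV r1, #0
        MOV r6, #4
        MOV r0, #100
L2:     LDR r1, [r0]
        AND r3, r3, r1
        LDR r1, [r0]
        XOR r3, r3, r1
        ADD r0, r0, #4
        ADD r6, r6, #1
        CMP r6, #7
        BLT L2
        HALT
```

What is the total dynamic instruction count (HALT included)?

after MOV r3, #8: r3=8
after MOV r1, #0: r1=0
after MOV r6, #4: r6=4
after MOV r0, #100: r0=100
after LDR r1, [r0]: r1=M[100]=20
after AND r3, r3, r1: r3=8&20=0
after LDR r1, [r0]: r1=M[100]=20
after XOR r3, r3, r1: r3=0^20=20
after ADD r0, r0, #4: r0=100+4=104
after ADD r6, r6, #1: r6=4+1=5
CMP r6, #7  (cmp 5,7)
BLT L2: taken
after LDR r1, [r0]: r1=M[104]=28
after AND r3, r3, r1: r3=20&28=20
after LDR r1, [r0]: r1=M[104]=28
after XOR r3, r3, r1: r3=20^28=8
after ADD r0, r0, #4: r0=104+4=108
after ADD r6, r6, #1: r6=5+1=6
CMP r6, #7  (cmp 6,7)
BLT L2: taken
after LDR r1, [r0]: r1=M[108]=-7
after AND r3, r3, r1: r3=8&(-7)=8
after LDR r1, [r0]: r1=M[108]=-7
after XOR r3, r3, r1: r3=8^(-7)=-15
after ADD r0, r0, #4: r0=108+4=112
after ADD r6, r6, #1: r6=6+1=7
CMP r6, #7  (cmp 7,7)
BLT L2: not taken
halt.
Total executed instructions: 29.

29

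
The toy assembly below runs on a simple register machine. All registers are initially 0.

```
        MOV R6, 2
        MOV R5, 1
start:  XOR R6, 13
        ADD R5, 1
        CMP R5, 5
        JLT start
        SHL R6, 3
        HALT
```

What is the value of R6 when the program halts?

R6=2
R5=1
R6=2^13=15
R5=1+1=2
CMP R5, 5  (cmp 2,5)
JLT start: taken
R6=15^13=2
R5=2+1=3
CMP R5, 5  (cmp 3,5)
JLT start: taken
R6=2^13=15
R5=3+1=4
CMP R5, 5  (cmp 4,5)
JLT start: taken
R6=15^13=2
R5=4+1=5
CMP R5, 5  (cmp 5,5)
JLT start: not taken
R6=2<<3=16
halt.

16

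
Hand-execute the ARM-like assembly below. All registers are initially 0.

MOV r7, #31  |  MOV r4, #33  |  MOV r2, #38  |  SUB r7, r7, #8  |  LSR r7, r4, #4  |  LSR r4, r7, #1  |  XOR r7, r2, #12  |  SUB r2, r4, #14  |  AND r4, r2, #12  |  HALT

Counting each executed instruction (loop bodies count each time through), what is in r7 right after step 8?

42

after MOV r7, #31: r7=31
after MOV r4, #33: r4=33
after MOV r2, #38: r2=38
after SUB r7, r7, #8: r7=31-8=23
after LSR r7, r4, #4: r7=33>>4=2
after LSR r4, r7, #1: r4=2>>1=1
after XOR r7, r2, #12: r7=38^12=42
after SUB r2, r4, #14: r2=1-14=-13
After step 8: r7 = 42.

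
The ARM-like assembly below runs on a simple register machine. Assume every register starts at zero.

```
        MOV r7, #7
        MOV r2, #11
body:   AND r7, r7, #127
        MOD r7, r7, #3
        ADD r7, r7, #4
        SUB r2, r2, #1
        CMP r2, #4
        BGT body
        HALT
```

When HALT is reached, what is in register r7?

r7=7
r2=11
r7=7&127=7
r7=7%3=1
r7=1+4=5
r2=11-1=10
CMP r2, #4  (cmp 10,4)
BGT body: taken
r7=5&127=5
r7=5%3=2
r7=2+4=6
r2=10-1=9
CMP r2, #4  (cmp 9,4)
BGT body: taken
r7=6&127=6
r7=6%3=0
r7=0+4=4
r2=9-1=8
CMP r2, #4  (cmp 8,4)
BGT body: taken
r7=4&127=4
r7=4%3=1
r7=1+4=5
r2=8-1=7
CMP r2, #4  (cmp 7,4)
BGT body: taken
r7=5&127=5
r7=5%3=2
r7=2+4=6
r2=7-1=6
CMP r2, #4  (cmp 6,4)
BGT body: taken
r7=6&127=6
r7=6%3=0
r7=0+4=4
r2=6-1=5
CMP r2, #4  (cmp 5,4)
BGT body: taken
r7=4&127=4
r7=4%3=1
r7=1+4=5
r2=5-1=4
CMP r2, #4  (cmp 4,4)
BGT body: not taken
halt.

5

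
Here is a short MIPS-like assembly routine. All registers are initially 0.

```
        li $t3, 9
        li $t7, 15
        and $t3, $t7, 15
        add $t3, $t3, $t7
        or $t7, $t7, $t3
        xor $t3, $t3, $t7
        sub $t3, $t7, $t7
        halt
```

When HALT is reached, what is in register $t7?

31

$t3=9
$t7=15
$t3=15&15=15
$t3=15+15=30
$t7=15|30=31
$t3=30^31=1
$t3=31-31=0
halt.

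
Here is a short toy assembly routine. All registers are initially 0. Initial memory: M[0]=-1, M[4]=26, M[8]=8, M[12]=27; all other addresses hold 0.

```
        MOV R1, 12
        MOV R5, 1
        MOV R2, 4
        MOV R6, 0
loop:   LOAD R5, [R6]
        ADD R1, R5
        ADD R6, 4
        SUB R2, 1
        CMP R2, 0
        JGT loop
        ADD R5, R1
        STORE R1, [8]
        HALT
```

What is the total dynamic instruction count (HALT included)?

31

R1=12
R5=1
R2=4
R6=0
R5=M[0]=-1
R1=12+(-1)=11
R6=0+4=4
R2=4-1=3
CMP R2, 0  (cmp 3,0)
JGT loop: taken
R5=M[4]=26
R1=11+26=37
R6=4+4=8
R2=3-1=2
CMP R2, 0  (cmp 2,0)
JGT loop: taken
R5=M[8]=8
R1=37+8=45
R6=8+4=12
R2=2-1=1
CMP R2, 0  (cmp 1,0)
JGT loop: taken
R5=M[12]=27
R1=45+27=72
R6=12+4=16
R2=1-1=0
CMP R2, 0  (cmp 0,0)
JGT loop: not taken
R5=27+72=99
STORE R1, [8] → M[8]=72
halt.
Total executed instructions: 31.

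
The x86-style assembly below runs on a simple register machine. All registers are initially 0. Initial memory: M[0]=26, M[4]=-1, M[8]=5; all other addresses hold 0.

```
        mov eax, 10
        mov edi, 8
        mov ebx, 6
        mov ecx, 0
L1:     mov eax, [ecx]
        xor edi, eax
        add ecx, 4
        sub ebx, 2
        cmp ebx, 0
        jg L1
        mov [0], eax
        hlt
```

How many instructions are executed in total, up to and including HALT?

eax=10
edi=8
ebx=6
ecx=0
eax=M[0]=26
edi=8^26=18
ecx=0+4=4
ebx=6-2=4
cmp ebx, 0  (cmp 4,0)
jg L1: taken
eax=M[4]=-1
edi=18^(-1)=-19
ecx=4+4=8
ebx=4-2=2
cmp ebx, 0  (cmp 2,0)
jg L1: taken
eax=M[8]=5
edi=(-19)^5=-24
ecx=8+4=12
ebx=2-2=0
cmp ebx, 0  (cmp 0,0)
jg L1: not taken
mov [0], eax → M[0]=5
halt.
Total executed instructions: 24.

24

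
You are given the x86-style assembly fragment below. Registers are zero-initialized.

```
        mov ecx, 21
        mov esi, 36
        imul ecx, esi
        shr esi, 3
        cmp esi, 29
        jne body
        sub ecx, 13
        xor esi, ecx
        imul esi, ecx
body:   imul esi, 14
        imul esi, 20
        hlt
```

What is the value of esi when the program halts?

1120

ecx=21
esi=36
ecx=21*36=756
esi=36>>3=4
cmp esi, 29  (cmp 4,29)
jne body: taken
esi=4*14=56
esi=56*20=1120
halt.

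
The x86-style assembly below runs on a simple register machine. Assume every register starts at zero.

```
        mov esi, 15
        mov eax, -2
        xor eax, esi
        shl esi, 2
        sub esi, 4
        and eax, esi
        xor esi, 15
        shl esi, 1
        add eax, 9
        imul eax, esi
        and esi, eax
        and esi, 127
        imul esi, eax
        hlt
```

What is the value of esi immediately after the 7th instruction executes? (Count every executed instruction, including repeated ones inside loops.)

esi=15
eax=-2
eax=(-2)^15=-15
esi=15<<2=60
esi=60-4=56
eax=(-15)&56=48
esi=56^15=55
After step 7: esi = 55.

55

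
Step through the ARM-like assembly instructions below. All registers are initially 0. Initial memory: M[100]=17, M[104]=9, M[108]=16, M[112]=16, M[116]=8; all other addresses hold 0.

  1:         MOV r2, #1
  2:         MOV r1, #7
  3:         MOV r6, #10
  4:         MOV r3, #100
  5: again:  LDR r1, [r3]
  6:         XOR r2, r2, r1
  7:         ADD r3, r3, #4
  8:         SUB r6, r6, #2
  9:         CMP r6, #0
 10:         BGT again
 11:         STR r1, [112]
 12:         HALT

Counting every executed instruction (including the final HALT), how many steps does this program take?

MOV r2, #1 → r2=1
MOV r1, #7 → r1=7
MOV r6, #10 → r6=10
MOV r3, #100 → r3=100
LDR r1, [r3] → r1=M[100]=17
XOR r2, r2, r1 → r2=1^17=16
ADD r3, r3, #4 → r3=100+4=104
SUB r6, r6, #2 → r6=10-2=8
CMP r6, #0  (cmp 8,0)
BGT again: taken
LDR r1, [r3] → r1=M[104]=9
XOR r2, r2, r1 → r2=16^9=25
ADD r3, r3, #4 → r3=104+4=108
SUB r6, r6, #2 → r6=8-2=6
CMP r6, #0  (cmp 6,0)
BGT again: taken
LDR r1, [r3] → r1=M[108]=16
XOR r2, r2, r1 → r2=25^16=9
ADD r3, r3, #4 → r3=108+4=112
SUB r6, r6, #2 → r6=6-2=4
CMP r6, #0  (cmp 4,0)
BGT again: taken
LDR r1, [r3] → r1=M[112]=16
XOR r2, r2, r1 → r2=9^16=25
ADD r3, r3, #4 → r3=112+4=116
SUB r6, r6, #2 → r6=4-2=2
CMP r6, #0  (cmp 2,0)
BGT again: taken
LDR r1, [r3] → r1=M[116]=8
XOR r2, r2, r1 → r2=25^8=17
ADD r3, r3, #4 → r3=116+4=120
SUB r6, r6, #2 → r6=2-2=0
CMP r6, #0  (cmp 0,0)
BGT again: not taken
STR r1, [112] → M[112]=8
halt.
Total executed instructions: 36.

36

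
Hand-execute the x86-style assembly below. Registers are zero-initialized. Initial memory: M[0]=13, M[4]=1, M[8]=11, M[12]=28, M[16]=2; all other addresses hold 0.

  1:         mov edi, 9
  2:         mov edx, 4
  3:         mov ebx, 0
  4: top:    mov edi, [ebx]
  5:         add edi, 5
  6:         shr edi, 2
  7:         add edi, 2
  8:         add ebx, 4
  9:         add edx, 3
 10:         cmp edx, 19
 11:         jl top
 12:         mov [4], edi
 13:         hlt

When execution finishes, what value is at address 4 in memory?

3

mov edi, 9 → edi=9
mov edx, 4 → edx=4
mov ebx, 0 → ebx=0
mov edi, [ebx] → edi=M[0]=13
add edi, 5 → edi=13+5=18
shr edi, 2 → edi=18>>2=4
add edi, 2 → edi=4+2=6
add ebx, 4 → ebx=0+4=4
add edx, 3 → edx=4+3=7
cmp edx, 19  (cmp 7,19)
jl top: taken
mov edi, [ebx] → edi=M[4]=1
add edi, 5 → edi=1+5=6
shr edi, 2 → edi=6>>2=1
add edi, 2 → edi=1+2=3
add ebx, 4 → ebx=4+4=8
add edx, 3 → edx=7+3=10
cmp edx, 19  (cmp 10,19)
jl top: taken
mov edi, [ebx] → edi=M[8]=11
add edi, 5 → edi=11+5=16
shr edi, 2 → edi=16>>2=4
add edi, 2 → edi=4+2=6
add ebx, 4 → ebx=8+4=12
add edx, 3 → edx=10+3=13
cmp edx, 19  (cmp 13,19)
jl top: taken
mov edi, [ebx] → edi=M[12]=28
add edi, 5 → edi=28+5=33
shr edi, 2 → edi=33>>2=8
add edi, 2 → edi=8+2=10
add ebx, 4 → ebx=12+4=16
add edx, 3 → edx=13+3=16
cmp edx, 19  (cmp 16,19)
jl top: taken
mov edi, [ebx] → edi=M[16]=2
add edi, 5 → edi=2+5=7
shr edi, 2 → edi=7>>2=1
add edi, 2 → edi=1+2=3
add ebx, 4 → ebx=16+4=20
add edx, 3 → edx=16+3=19
cmp edx, 19  (cmp 19,19)
jl top: not taken
mov [4], edi → M[4]=3
halt.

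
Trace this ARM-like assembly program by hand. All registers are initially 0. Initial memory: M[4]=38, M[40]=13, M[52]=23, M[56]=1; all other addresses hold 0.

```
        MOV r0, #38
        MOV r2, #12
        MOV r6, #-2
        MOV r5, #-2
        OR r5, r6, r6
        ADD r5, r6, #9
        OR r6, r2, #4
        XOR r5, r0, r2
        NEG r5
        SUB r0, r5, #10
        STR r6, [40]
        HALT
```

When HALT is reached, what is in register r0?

-52

MOV r0, #38 → r0=38
MOV r2, #12 → r2=12
MOV r6, #-2 → r6=-2
MOV r5, #-2 → r5=-2
OR r5, r6, r6 → r5=(-2)|(-2)=-2
ADD r5, r6, #9 → r5=(-2)+9=7
OR r6, r2, #4 → r6=12|4=12
XOR r5, r0, r2 → r5=38^12=42
NEG r5 → r5=-(42)=-42
SUB r0, r5, #10 → r0=(-42)-10=-52
STR r6, [40] → M[40]=12
halt.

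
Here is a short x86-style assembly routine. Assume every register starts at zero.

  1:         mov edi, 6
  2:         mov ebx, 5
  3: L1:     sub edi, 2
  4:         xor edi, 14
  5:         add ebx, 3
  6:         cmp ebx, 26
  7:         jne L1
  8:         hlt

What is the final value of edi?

10

edi=6
ebx=5
edi=6-2=4
edi=4^14=10
ebx=5+3=8
cmp ebx, 26  (cmp 8,26)
jne L1: taken
edi=10-2=8
edi=8^14=6
ebx=8+3=11
cmp ebx, 26  (cmp 11,26)
jne L1: taken
edi=6-2=4
edi=4^14=10
ebx=11+3=14
cmp ebx, 26  (cmp 14,26)
jne L1: taken
edi=10-2=8
edi=8^14=6
ebx=14+3=17
cmp ebx, 26  (cmp 17,26)
jne L1: taken
edi=6-2=4
edi=4^14=10
ebx=17+3=20
cmp ebx, 26  (cmp 20,26)
jne L1: taken
edi=10-2=8
edi=8^14=6
ebx=20+3=23
cmp ebx, 26  (cmp 23,26)
jne L1: taken
edi=6-2=4
edi=4^14=10
ebx=23+3=26
cmp ebx, 26  (cmp 26,26)
jne L1: not taken
halt.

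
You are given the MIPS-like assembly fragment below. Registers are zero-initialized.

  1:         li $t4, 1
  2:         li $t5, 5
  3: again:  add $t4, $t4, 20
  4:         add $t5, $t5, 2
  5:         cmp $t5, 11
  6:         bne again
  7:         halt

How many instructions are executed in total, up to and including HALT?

15

$t4=1
$t5=5
$t4=1+20=21
$t5=5+2=7
cmp $t5, 11  (cmp 7,11)
bne again: taken
$t4=21+20=41
$t5=7+2=9
cmp $t5, 11  (cmp 9,11)
bne again: taken
$t4=41+20=61
$t5=9+2=11
cmp $t5, 11  (cmp 11,11)
bne again: not taken
halt.
Total executed instructions: 15.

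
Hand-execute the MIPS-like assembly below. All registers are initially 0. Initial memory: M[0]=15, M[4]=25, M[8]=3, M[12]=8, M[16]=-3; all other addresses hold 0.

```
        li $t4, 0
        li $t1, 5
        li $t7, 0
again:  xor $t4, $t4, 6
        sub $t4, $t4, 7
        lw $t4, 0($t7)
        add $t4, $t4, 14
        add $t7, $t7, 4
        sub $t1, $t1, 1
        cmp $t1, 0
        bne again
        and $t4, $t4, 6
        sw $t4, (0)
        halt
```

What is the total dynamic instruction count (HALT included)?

46

li $t4, 0 → $t4=0
li $t1, 5 → $t1=5
li $t7, 0 → $t7=0
xor $t4, $t4, 6 → $t4=0^6=6
sub $t4, $t4, 7 → $t4=6-7=-1
lw $t4, 0($t7) → $t4=M[0]=15
add $t4, $t4, 14 → $t4=15+14=29
add $t7, $t7, 4 → $t7=0+4=4
sub $t1, $t1, 1 → $t1=5-1=4
cmp $t1, 0  (cmp 4,0)
bne again: taken
xor $t4, $t4, 6 → $t4=29^6=27
sub $t4, $t4, 7 → $t4=27-7=20
lw $t4, 0($t7) → $t4=M[4]=25
add $t4, $t4, 14 → $t4=25+14=39
add $t7, $t7, 4 → $t7=4+4=8
sub $t1, $t1, 1 → $t1=4-1=3
cmp $t1, 0  (cmp 3,0)
bne again: taken
xor $t4, $t4, 6 → $t4=39^6=33
sub $t4, $t4, 7 → $t4=33-7=26
lw $t4, 0($t7) → $t4=M[8]=3
add $t4, $t4, 14 → $t4=3+14=17
add $t7, $t7, 4 → $t7=8+4=12
sub $t1, $t1, 1 → $t1=3-1=2
cmp $t1, 0  (cmp 2,0)
bne again: taken
xor $t4, $t4, 6 → $t4=17^6=23
sub $t4, $t4, 7 → $t4=23-7=16
lw $t4, 0($t7) → $t4=M[12]=8
add $t4, $t4, 14 → $t4=8+14=22
add $t7, $t7, 4 → $t7=12+4=16
sub $t1, $t1, 1 → $t1=2-1=1
cmp $t1, 0  (cmp 1,0)
bne again: taken
xor $t4, $t4, 6 → $t4=22^6=16
sub $t4, $t4, 7 → $t4=16-7=9
lw $t4, 0($t7) → $t4=M[16]=-3
add $t4, $t4, 14 → $t4=(-3)+14=11
add $t7, $t7, 4 → $t7=16+4=20
sub $t1, $t1, 1 → $t1=1-1=0
cmp $t1, 0  (cmp 0,0)
bne again: not taken
and $t4, $t4, 6 → $t4=11&6=2
sw $t4, (0) → M[0]=2
halt.
Total executed instructions: 46.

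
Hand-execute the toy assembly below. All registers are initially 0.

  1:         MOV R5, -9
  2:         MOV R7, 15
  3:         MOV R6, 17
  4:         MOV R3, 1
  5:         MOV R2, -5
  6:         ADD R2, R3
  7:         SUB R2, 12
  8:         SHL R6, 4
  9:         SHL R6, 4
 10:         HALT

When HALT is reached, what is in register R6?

4352

MOV R5, -9 → R5=-9
MOV R7, 15 → R7=15
MOV R6, 17 → R6=17
MOV R3, 1 → R3=1
MOV R2, -5 → R2=-5
ADD R2, R3 → R2=(-5)+1=-4
SUB R2, 12 → R2=(-4)-12=-16
SHL R6, 4 → R6=17<<4=272
SHL R6, 4 → R6=272<<4=4352
halt.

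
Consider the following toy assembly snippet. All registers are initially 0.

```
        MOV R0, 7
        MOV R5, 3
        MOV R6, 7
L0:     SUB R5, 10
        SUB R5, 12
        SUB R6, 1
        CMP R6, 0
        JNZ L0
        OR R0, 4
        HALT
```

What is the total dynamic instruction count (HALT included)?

after MOV R0, 7: R0=7
after MOV R5, 3: R5=3
after MOV R6, 7: R6=7
after SUB R5, 10: R5=3-10=-7
after SUB R5, 12: R5=(-7)-12=-19
after SUB R6, 1: R6=7-1=6
CMP R6, 0  (cmp 6,0)
JNZ L0: taken
after SUB R5, 10: R5=(-19)-10=-29
after SUB R5, 12: R5=(-29)-12=-41
after SUB R6, 1: R6=6-1=5
CMP R6, 0  (cmp 5,0)
JNZ L0: taken
after SUB R5, 10: R5=(-41)-10=-51
after SUB R5, 12: R5=(-51)-12=-63
after SUB R6, 1: R6=5-1=4
CMP R6, 0  (cmp 4,0)
JNZ L0: taken
after SUB R5, 10: R5=(-63)-10=-73
after SUB R5, 12: R5=(-73)-12=-85
after SUB R6, 1: R6=4-1=3
CMP R6, 0  (cmp 3,0)
JNZ L0: taken
after SUB R5, 10: R5=(-85)-10=-95
after SUB R5, 12: R5=(-95)-12=-107
after SUB R6, 1: R6=3-1=2
CMP R6, 0  (cmp 2,0)
JNZ L0: taken
after SUB R5, 10: R5=(-107)-10=-117
after SUB R5, 12: R5=(-117)-12=-129
after SUB R6, 1: R6=2-1=1
CMP R6, 0  (cmp 1,0)
JNZ L0: taken
after SUB R5, 10: R5=(-129)-10=-139
after SUB R5, 12: R5=(-139)-12=-151
after SUB R6, 1: R6=1-1=0
CMP R6, 0  (cmp 0,0)
JNZ L0: not taken
after OR R0, 4: R0=7|4=7
halt.
Total executed instructions: 40.

40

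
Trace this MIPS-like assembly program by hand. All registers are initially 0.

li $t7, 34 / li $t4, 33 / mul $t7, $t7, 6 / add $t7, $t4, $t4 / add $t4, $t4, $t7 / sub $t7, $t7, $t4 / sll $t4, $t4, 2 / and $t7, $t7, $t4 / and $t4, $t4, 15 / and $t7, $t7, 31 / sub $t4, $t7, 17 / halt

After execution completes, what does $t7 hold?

after li $t7, 34: $t7=34
after li $t4, 33: $t4=33
after mul $t7, $t7, 6: $t7=34*6=204
after add $t7, $t4, $t4: $t7=33+33=66
after add $t4, $t4, $t7: $t4=33+66=99
after sub $t7, $t7, $t4: $t7=66-99=-33
after sll $t4, $t4, 2: $t4=99<<2=396
after and $t7, $t7, $t4: $t7=(-33)&396=396
after and $t4, $t4, 15: $t4=396&15=12
after and $t7, $t7, 31: $t7=396&31=12
after sub $t4, $t7, 17: $t4=12-17=-5
halt.

12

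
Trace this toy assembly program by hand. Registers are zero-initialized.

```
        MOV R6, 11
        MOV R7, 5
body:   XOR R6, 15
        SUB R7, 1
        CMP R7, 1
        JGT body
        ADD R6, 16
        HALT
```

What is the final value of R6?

27

MOV R6, 11 → R6=11
MOV R7, 5 → R7=5
XOR R6, 15 → R6=11^15=4
SUB R7, 1 → R7=5-1=4
CMP R7, 1  (cmp 4,1)
JGT body: taken
XOR R6, 15 → R6=4^15=11
SUB R7, 1 → R7=4-1=3
CMP R7, 1  (cmp 3,1)
JGT body: taken
XOR R6, 15 → R6=11^15=4
SUB R7, 1 → R7=3-1=2
CMP R7, 1  (cmp 2,1)
JGT body: taken
XOR R6, 15 → R6=4^15=11
SUB R7, 1 → R7=2-1=1
CMP R7, 1  (cmp 1,1)
JGT body: not taken
ADD R6, 16 → R6=11+16=27
halt.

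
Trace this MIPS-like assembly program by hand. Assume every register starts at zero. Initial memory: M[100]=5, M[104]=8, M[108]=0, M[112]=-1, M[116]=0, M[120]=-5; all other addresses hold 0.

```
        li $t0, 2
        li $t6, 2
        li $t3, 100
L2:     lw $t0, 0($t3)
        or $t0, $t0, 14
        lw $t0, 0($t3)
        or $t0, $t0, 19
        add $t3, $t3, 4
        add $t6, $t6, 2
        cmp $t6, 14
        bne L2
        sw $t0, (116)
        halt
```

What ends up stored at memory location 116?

li $t0, 2 → $t0=2
li $t6, 2 → $t6=2
li $t3, 100 → $t3=100
lw $t0, 0($t3) → $t0=M[100]=5
or $t0, $t0, 14 → $t0=5|14=15
lw $t0, 0($t3) → $t0=M[100]=5
or $t0, $t0, 19 → $t0=5|19=23
add $t3, $t3, 4 → $t3=100+4=104
add $t6, $t6, 2 → $t6=2+2=4
cmp $t6, 14  (cmp 4,14)
bne L2: taken
lw $t0, 0($t3) → $t0=M[104]=8
or $t0, $t0, 14 → $t0=8|14=14
lw $t0, 0($t3) → $t0=M[104]=8
or $t0, $t0, 19 → $t0=8|19=27
add $t3, $t3, 4 → $t3=104+4=108
add $t6, $t6, 2 → $t6=4+2=6
cmp $t6, 14  (cmp 6,14)
bne L2: taken
lw $t0, 0($t3) → $t0=M[108]=0
or $t0, $t0, 14 → $t0=0|14=14
lw $t0, 0($t3) → $t0=M[108]=0
or $t0, $t0, 19 → $t0=0|19=19
add $t3, $t3, 4 → $t3=108+4=112
add $t6, $t6, 2 → $t6=6+2=8
cmp $t6, 14  (cmp 8,14)
bne L2: taken
lw $t0, 0($t3) → $t0=M[112]=-1
or $t0, $t0, 14 → $t0=(-1)|14=-1
lw $t0, 0($t3) → $t0=M[112]=-1
or $t0, $t0, 19 → $t0=(-1)|19=-1
add $t3, $t3, 4 → $t3=112+4=116
add $t6, $t6, 2 → $t6=8+2=10
cmp $t6, 14  (cmp 10,14)
bne L2: taken
lw $t0, 0($t3) → $t0=M[116]=0
or $t0, $t0, 14 → $t0=0|14=14
lw $t0, 0($t3) → $t0=M[116]=0
or $t0, $t0, 19 → $t0=0|19=19
add $t3, $t3, 4 → $t3=116+4=120
add $t6, $t6, 2 → $t6=10+2=12
cmp $t6, 14  (cmp 12,14)
bne L2: taken
lw $t0, 0($t3) → $t0=M[120]=-5
or $t0, $t0, 14 → $t0=(-5)|14=-1
lw $t0, 0($t3) → $t0=M[120]=-5
or $t0, $t0, 19 → $t0=(-5)|19=-5
add $t3, $t3, 4 → $t3=120+4=124
add $t6, $t6, 2 → $t6=12+2=14
cmp $t6, 14  (cmp 14,14)
bne L2: not taken
sw $t0, (116) → M[116]=-5
halt.

-5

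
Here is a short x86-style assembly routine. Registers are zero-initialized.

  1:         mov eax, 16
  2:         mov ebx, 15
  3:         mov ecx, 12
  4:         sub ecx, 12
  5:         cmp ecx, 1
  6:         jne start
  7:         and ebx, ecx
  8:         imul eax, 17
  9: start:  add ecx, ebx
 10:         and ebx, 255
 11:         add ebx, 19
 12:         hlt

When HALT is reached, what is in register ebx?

34

mov eax, 16 → eax=16
mov ebx, 15 → ebx=15
mov ecx, 12 → ecx=12
sub ecx, 12 → ecx=12-12=0
cmp ecx, 1  (cmp 0,1)
jne start: taken
add ecx, ebx → ecx=0+15=15
and ebx, 255 → ebx=15&255=15
add ebx, 19 → ebx=15+19=34
halt.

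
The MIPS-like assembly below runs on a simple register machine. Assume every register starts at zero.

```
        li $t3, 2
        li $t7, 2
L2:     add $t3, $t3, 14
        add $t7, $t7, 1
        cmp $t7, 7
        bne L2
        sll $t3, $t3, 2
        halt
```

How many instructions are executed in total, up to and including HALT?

24

$t3=2
$t7=2
$t3=2+14=16
$t7=2+1=3
cmp $t7, 7  (cmp 3,7)
bne L2: taken
$t3=16+14=30
$t7=3+1=4
cmp $t7, 7  (cmp 4,7)
bne L2: taken
$t3=30+14=44
$t7=4+1=5
cmp $t7, 7  (cmp 5,7)
bne L2: taken
$t3=44+14=58
$t7=5+1=6
cmp $t7, 7  (cmp 6,7)
bne L2: taken
$t3=58+14=72
$t7=6+1=7
cmp $t7, 7  (cmp 7,7)
bne L2: not taken
$t3=72<<2=288
halt.
Total executed instructions: 24.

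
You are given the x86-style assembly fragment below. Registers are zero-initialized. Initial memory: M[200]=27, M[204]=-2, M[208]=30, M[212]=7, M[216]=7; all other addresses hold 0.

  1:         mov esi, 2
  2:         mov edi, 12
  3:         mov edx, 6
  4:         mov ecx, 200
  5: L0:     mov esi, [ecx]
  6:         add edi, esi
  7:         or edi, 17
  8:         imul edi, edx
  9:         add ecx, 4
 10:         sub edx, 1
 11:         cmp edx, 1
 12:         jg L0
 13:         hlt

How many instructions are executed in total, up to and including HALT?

45

mov esi, 2 → esi=2
mov edi, 12 → edi=12
mov edx, 6 → edx=6
mov ecx, 200 → ecx=200
mov esi, [ecx] → esi=M[200]=27
add edi, esi → edi=12+27=39
or edi, 17 → edi=39|17=55
imul edi, edx → edi=55*6=330
add ecx, 4 → ecx=200+4=204
sub edx, 1 → edx=6-1=5
cmp edx, 1  (cmp 5,1)
jg L0: taken
mov esi, [ecx] → esi=M[204]=-2
add edi, esi → edi=330+(-2)=328
or edi, 17 → edi=328|17=345
imul edi, edx → edi=345*5=1725
add ecx, 4 → ecx=204+4=208
sub edx, 1 → edx=5-1=4
cmp edx, 1  (cmp 4,1)
jg L0: taken
mov esi, [ecx] → esi=M[208]=30
add edi, esi → edi=1725+30=1755
or edi, 17 → edi=1755|17=1755
imul edi, edx → edi=1755*4=7020
add ecx, 4 → ecx=208+4=212
sub edx, 1 → edx=4-1=3
cmp edx, 1  (cmp 3,1)
jg L0: taken
mov esi, [ecx] → esi=M[212]=7
add edi, esi → edi=7020+7=7027
or edi, 17 → edi=7027|17=7027
imul edi, edx → edi=7027*3=21081
add ecx, 4 → ecx=212+4=216
sub edx, 1 → edx=3-1=2
cmp edx, 1  (cmp 2,1)
jg L0: taken
mov esi, [ecx] → esi=M[216]=7
add edi, esi → edi=21081+7=21088
or edi, 17 → edi=21088|17=21105
imul edi, edx → edi=21105*2=42210
add ecx, 4 → ecx=216+4=220
sub edx, 1 → edx=2-1=1
cmp edx, 1  (cmp 1,1)
jg L0: not taken
halt.
Total executed instructions: 45.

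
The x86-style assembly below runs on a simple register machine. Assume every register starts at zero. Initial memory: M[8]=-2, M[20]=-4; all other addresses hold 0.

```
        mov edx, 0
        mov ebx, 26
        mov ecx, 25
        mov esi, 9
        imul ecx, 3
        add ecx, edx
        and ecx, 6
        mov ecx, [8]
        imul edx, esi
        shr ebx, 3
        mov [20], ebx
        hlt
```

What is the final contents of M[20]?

after mov edx, 0: edx=0
after mov ebx, 26: ebx=26
after mov ecx, 25: ecx=25
after mov esi, 9: esi=9
after imul ecx, 3: ecx=25*3=75
after add ecx, edx: ecx=75+0=75
after and ecx, 6: ecx=75&6=2
after mov ecx, [8]: ecx=M[8]=-2
after imul edx, esi: edx=0*9=0
after shr ebx, 3: ebx=26>>3=3
mov [20], ebx → M[20]=3
halt.

3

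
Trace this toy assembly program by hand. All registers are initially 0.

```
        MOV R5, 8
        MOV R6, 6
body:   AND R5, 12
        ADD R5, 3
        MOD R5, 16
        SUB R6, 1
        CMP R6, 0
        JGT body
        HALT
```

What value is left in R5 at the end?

11

after MOV R5, 8: R5=8
after MOV R6, 6: R6=6
after AND R5, 12: R5=8&12=8
after ADD R5, 3: R5=8+3=11
after MOD R5, 16: R5=11%16=11
after SUB R6, 1: R6=6-1=5
CMP R6, 0  (cmp 5,0)
JGT body: taken
after AND R5, 12: R5=11&12=8
after ADD R5, 3: R5=8+3=11
after MOD R5, 16: R5=11%16=11
after SUB R6, 1: R6=5-1=4
CMP R6, 0  (cmp 4,0)
JGT body: taken
after AND R5, 12: R5=11&12=8
after ADD R5, 3: R5=8+3=11
after MOD R5, 16: R5=11%16=11
after SUB R6, 1: R6=4-1=3
CMP R6, 0  (cmp 3,0)
JGT body: taken
after AND R5, 12: R5=11&12=8
after ADD R5, 3: R5=8+3=11
after MOD R5, 16: R5=11%16=11
after SUB R6, 1: R6=3-1=2
CMP R6, 0  (cmp 2,0)
JGT body: taken
after AND R5, 12: R5=11&12=8
after ADD R5, 3: R5=8+3=11
after MOD R5, 16: R5=11%16=11
after SUB R6, 1: R6=2-1=1
CMP R6, 0  (cmp 1,0)
JGT body: taken
after AND R5, 12: R5=11&12=8
after ADD R5, 3: R5=8+3=11
after MOD R5, 16: R5=11%16=11
after SUB R6, 1: R6=1-1=0
CMP R6, 0  (cmp 0,0)
JGT body: not taken
halt.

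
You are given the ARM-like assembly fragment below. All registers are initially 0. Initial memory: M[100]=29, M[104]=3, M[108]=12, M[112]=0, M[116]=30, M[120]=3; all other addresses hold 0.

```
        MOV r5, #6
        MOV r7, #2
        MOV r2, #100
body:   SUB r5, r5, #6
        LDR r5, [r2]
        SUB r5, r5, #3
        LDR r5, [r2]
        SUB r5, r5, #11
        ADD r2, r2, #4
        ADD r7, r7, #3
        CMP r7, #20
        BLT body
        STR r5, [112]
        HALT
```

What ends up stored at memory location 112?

r5=6
r7=2
r2=100
r5=6-6=0
r5=M[100]=29
r5=29-3=26
r5=M[100]=29
r5=29-11=18
r2=100+4=104
r7=2+3=5
CMP r7, #20  (cmp 5,20)
BLT body: taken
r5=18-6=12
r5=M[104]=3
r5=3-3=0
r5=M[104]=3
r5=3-11=-8
r2=104+4=108
r7=5+3=8
CMP r7, #20  (cmp 8,20)
BLT body: taken
r5=(-8)-6=-14
r5=M[108]=12
r5=12-3=9
r5=M[108]=12
r5=12-11=1
r2=108+4=112
r7=8+3=11
CMP r7, #20  (cmp 11,20)
BLT body: taken
r5=1-6=-5
r5=M[112]=0
r5=0-3=-3
r5=M[112]=0
r5=0-11=-11
r2=112+4=116
r7=11+3=14
CMP r7, #20  (cmp 14,20)
BLT body: taken
r5=(-11)-6=-17
r5=M[116]=30
r5=30-3=27
r5=M[116]=30
r5=30-11=19
r2=116+4=120
r7=14+3=17
CMP r7, #20  (cmp 17,20)
BLT body: taken
r5=19-6=13
r5=M[120]=3
r5=3-3=0
r5=M[120]=3
r5=3-11=-8
r2=120+4=124
r7=17+3=20
CMP r7, #20  (cmp 20,20)
BLT body: not taken
STR r5, [112] → M[112]=-8
halt.

-8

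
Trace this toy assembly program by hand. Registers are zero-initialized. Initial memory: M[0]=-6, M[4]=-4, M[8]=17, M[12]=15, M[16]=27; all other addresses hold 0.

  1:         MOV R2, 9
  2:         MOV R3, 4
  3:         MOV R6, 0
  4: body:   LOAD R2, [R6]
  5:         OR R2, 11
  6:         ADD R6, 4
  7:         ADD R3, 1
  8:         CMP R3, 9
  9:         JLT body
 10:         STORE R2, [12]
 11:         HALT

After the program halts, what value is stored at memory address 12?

27

R2=9
R3=4
R6=0
R2=M[0]=-6
R2=(-6)|11=-5
R6=0+4=4
R3=4+1=5
CMP R3, 9  (cmp 5,9)
JLT body: taken
R2=M[4]=-4
R2=(-4)|11=-1
R6=4+4=8
R3=5+1=6
CMP R3, 9  (cmp 6,9)
JLT body: taken
R2=M[8]=17
R2=17|11=27
R6=8+4=12
R3=6+1=7
CMP R3, 9  (cmp 7,9)
JLT body: taken
R2=M[12]=15
R2=15|11=15
R6=12+4=16
R3=7+1=8
CMP R3, 9  (cmp 8,9)
JLT body: taken
R2=M[16]=27
R2=27|11=27
R6=16+4=20
R3=8+1=9
CMP R3, 9  (cmp 9,9)
JLT body: not taken
STORE R2, [12] → M[12]=27
halt.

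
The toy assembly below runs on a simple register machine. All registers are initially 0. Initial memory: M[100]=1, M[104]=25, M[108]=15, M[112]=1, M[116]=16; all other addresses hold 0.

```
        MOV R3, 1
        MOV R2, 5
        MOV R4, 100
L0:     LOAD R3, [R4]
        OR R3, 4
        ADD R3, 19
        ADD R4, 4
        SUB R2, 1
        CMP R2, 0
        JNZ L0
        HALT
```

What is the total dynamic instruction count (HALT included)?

after MOV R3, 1: R3=1
after MOV R2, 5: R2=5
after MOV R4, 100: R4=100
after LOAD R3, [R4]: R3=M[100]=1
after OR R3, 4: R3=1|4=5
after ADD R3, 19: R3=5+19=24
after ADD R4, 4: R4=100+4=104
after SUB R2, 1: R2=5-1=4
CMP R2, 0  (cmp 4,0)
JNZ L0: taken
after LOAD R3, [R4]: R3=M[104]=25
after OR R3, 4: R3=25|4=29
after ADD R3, 19: R3=29+19=48
after ADD R4, 4: R4=104+4=108
after SUB R2, 1: R2=4-1=3
CMP R2, 0  (cmp 3,0)
JNZ L0: taken
after LOAD R3, [R4]: R3=M[108]=15
after OR R3, 4: R3=15|4=15
after ADD R3, 19: R3=15+19=34
after ADD R4, 4: R4=108+4=112
after SUB R2, 1: R2=3-1=2
CMP R2, 0  (cmp 2,0)
JNZ L0: taken
after LOAD R3, [R4]: R3=M[112]=1
after OR R3, 4: R3=1|4=5
after ADD R3, 19: R3=5+19=24
after ADD R4, 4: R4=112+4=116
after SUB R2, 1: R2=2-1=1
CMP R2, 0  (cmp 1,0)
JNZ L0: taken
after LOAD R3, [R4]: R3=M[116]=16
after OR R3, 4: R3=16|4=20
after ADD R3, 19: R3=20+19=39
after ADD R4, 4: R4=116+4=120
after SUB R2, 1: R2=1-1=0
CMP R2, 0  (cmp 0,0)
JNZ L0: not taken
halt.
Total executed instructions: 39.

39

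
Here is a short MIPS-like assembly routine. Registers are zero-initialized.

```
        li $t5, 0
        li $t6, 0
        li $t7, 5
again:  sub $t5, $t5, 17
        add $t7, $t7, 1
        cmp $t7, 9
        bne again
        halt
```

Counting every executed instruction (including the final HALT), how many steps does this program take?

20

$t5=0
$t6=0
$t7=5
$t5=0-17=-17
$t7=5+1=6
cmp $t7, 9  (cmp 6,9)
bne again: taken
$t5=(-17)-17=-34
$t7=6+1=7
cmp $t7, 9  (cmp 7,9)
bne again: taken
$t5=(-34)-17=-51
$t7=7+1=8
cmp $t7, 9  (cmp 8,9)
bne again: taken
$t5=(-51)-17=-68
$t7=8+1=9
cmp $t7, 9  (cmp 9,9)
bne again: not taken
halt.
Total executed instructions: 20.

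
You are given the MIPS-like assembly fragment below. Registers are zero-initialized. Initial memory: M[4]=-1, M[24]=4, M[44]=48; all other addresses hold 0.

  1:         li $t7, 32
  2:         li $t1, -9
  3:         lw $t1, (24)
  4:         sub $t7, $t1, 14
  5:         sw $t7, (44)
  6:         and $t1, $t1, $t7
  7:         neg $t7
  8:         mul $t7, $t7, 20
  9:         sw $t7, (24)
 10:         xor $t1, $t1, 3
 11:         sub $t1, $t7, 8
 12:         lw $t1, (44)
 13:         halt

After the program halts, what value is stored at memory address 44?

li $t7, 32 → $t7=32
li $t1, -9 → $t1=-9
lw $t1, (24) → $t1=M[24]=4
sub $t7, $t1, 14 → $t7=4-14=-10
sw $t7, (44) → M[44]=-10
and $t1, $t1, $t7 → $t1=4&(-10)=4
neg $t7 → $t7=-(-10)=10
mul $t7, $t7, 20 → $t7=10*20=200
sw $t7, (24) → M[24]=200
xor $t1, $t1, 3 → $t1=4^3=7
sub $t1, $t7, 8 → $t1=200-8=192
lw $t1, (44) → $t1=M[44]=-10
halt.

-10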